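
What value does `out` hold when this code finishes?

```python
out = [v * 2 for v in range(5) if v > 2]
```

Let's trace through this code step by step.

Initialize: out = [v * 2 for v in range(5) if v > 2]

After execution: out = [6, 8]
[6, 8]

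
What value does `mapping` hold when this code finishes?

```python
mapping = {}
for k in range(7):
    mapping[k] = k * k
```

Let's trace through this code step by step.

Initialize: mapping = {}
Entering loop: for k in range(7):

After execution: mapping = {0: 0, 1: 1, 2: 4, 3: 9, 4: 16, 5: 25, 6: 36}
{0: 0, 1: 1, 2: 4, 3: 9, 4: 16, 5: 25, 6: 36}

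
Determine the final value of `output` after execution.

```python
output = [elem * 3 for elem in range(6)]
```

Let's trace through this code step by step.

Initialize: output = [elem * 3 for elem in range(6)]

After execution: output = [0, 3, 6, 9, 12, 15]
[0, 3, 6, 9, 12, 15]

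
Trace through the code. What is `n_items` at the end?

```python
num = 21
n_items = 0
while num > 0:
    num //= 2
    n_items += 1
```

Let's trace through this code step by step.

Initialize: num = 21
Initialize: n_items = 0
Entering loop: while num > 0:

After execution: n_items = 5
5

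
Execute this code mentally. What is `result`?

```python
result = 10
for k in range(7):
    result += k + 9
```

Let's trace through this code step by step.

Initialize: result = 10
Entering loop: for k in range(7):

After execution: result = 94
94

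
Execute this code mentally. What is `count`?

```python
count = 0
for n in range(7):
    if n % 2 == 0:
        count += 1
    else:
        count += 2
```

Let's trace through this code step by step.

Initialize: count = 0
Entering loop: for n in range(7):

After execution: count = 10
10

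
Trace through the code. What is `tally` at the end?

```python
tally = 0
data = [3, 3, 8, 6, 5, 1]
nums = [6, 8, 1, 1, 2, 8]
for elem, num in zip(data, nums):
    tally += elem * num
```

Let's trace through this code step by step.

Initialize: tally = 0
Initialize: data = [3, 3, 8, 6, 5, 1]
Initialize: nums = [6, 8, 1, 1, 2, 8]
Entering loop: for elem, num in zip(data, nums):

After execution: tally = 74
74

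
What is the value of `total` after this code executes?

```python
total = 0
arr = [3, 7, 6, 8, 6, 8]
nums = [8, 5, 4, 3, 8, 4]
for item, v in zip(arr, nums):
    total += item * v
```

Let's trace through this code step by step.

Initialize: total = 0
Initialize: arr = [3, 7, 6, 8, 6, 8]
Initialize: nums = [8, 5, 4, 3, 8, 4]
Entering loop: for item, v in zip(arr, nums):

After execution: total = 187
187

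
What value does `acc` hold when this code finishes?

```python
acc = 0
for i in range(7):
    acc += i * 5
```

Let's trace through this code step by step.

Initialize: acc = 0
Entering loop: for i in range(7):

After execution: acc = 105
105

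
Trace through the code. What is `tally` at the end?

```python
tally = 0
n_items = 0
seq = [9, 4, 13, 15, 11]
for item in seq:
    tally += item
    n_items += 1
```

Let's trace through this code step by step.

Initialize: tally = 0
Initialize: n_items = 0
Initialize: seq = [9, 4, 13, 15, 11]
Entering loop: for item in seq:

After execution: tally = 52
52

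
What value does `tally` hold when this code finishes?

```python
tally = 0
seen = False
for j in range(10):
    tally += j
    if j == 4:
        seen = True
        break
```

Let's trace through this code step by step.

Initialize: tally = 0
Initialize: seen = False
Entering loop: for j in range(10):

After execution: tally = 10
10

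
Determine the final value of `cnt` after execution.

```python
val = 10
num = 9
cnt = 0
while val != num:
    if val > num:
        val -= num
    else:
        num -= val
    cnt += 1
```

Let's trace through this code step by step.

Initialize: val = 10
Initialize: num = 9
Initialize: cnt = 0
Entering loop: while val != num:

After execution: cnt = 9
9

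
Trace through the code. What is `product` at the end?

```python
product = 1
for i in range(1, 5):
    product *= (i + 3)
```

Let's trace through this code step by step.

Initialize: product = 1
Entering loop: for i in range(1, 5):

After execution: product = 840
840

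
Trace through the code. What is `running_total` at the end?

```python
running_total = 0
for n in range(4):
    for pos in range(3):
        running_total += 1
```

Let's trace through this code step by step.

Initialize: running_total = 0
Entering loop: for n in range(4):

After execution: running_total = 12
12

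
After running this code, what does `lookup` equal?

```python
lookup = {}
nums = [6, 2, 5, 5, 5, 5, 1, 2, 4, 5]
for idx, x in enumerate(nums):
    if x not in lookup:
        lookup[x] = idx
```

Let's trace through this code step by step.

Initialize: lookup = {}
Initialize: nums = [6, 2, 5, 5, 5, 5, 1, 2, 4, 5]
Entering loop: for idx, x in enumerate(nums):

After execution: lookup = {6: 0, 2: 1, 5: 2, 1: 6, 4: 8}
{6: 0, 2: 1, 5: 2, 1: 6, 4: 8}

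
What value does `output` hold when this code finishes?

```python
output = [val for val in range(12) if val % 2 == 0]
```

Let's trace through this code step by step.

Initialize: output = [val for val in range(12) if val % 2 == 0]

After execution: output = [0, 2, 4, 6, 8, 10]
[0, 2, 4, 6, 8, 10]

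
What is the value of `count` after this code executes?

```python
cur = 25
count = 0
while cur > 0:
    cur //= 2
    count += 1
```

Let's trace through this code step by step.

Initialize: cur = 25
Initialize: count = 0
Entering loop: while cur > 0:

After execution: count = 5
5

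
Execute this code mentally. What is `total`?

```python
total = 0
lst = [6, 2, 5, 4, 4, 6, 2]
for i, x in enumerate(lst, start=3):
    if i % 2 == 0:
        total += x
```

Let's trace through this code step by step.

Initialize: total = 0
Initialize: lst = [6, 2, 5, 4, 4, 6, 2]
Entering loop: for i, x in enumerate(lst, start=3):

After execution: total = 12
12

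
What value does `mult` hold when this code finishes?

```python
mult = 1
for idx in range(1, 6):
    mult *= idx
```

Let's trace through this code step by step.

Initialize: mult = 1
Entering loop: for idx in range(1, 6):

After execution: mult = 120
120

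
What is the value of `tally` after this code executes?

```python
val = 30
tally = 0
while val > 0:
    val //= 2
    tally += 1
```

Let's trace through this code step by step.

Initialize: val = 30
Initialize: tally = 0
Entering loop: while val > 0:

After execution: tally = 5
5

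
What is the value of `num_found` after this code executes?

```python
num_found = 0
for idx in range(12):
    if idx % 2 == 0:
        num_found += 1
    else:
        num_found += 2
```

Let's trace through this code step by step.

Initialize: num_found = 0
Entering loop: for idx in range(12):

After execution: num_found = 18
18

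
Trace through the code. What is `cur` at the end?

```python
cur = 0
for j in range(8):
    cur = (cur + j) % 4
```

Let's trace through this code step by step.

Initialize: cur = 0
Entering loop: for j in range(8):

After execution: cur = 0
0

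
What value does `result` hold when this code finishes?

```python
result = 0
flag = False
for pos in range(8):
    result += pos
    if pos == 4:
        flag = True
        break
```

Let's trace through this code step by step.

Initialize: result = 0
Initialize: flag = False
Entering loop: for pos in range(8):

After execution: result = 10
10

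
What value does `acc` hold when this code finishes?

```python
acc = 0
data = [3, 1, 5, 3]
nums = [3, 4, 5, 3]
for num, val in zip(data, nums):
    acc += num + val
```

Let's trace through this code step by step.

Initialize: acc = 0
Initialize: data = [3, 1, 5, 3]
Initialize: nums = [3, 4, 5, 3]
Entering loop: for num, val in zip(data, nums):

After execution: acc = 27
27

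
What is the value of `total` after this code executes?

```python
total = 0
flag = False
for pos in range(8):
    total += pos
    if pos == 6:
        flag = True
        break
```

Let's trace through this code step by step.

Initialize: total = 0
Initialize: flag = False
Entering loop: for pos in range(8):

After execution: total = 21
21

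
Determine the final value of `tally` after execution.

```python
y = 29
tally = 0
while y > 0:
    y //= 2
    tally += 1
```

Let's trace through this code step by step.

Initialize: y = 29
Initialize: tally = 0
Entering loop: while y > 0:

After execution: tally = 5
5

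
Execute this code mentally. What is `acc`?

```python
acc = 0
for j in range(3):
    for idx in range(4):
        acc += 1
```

Let's trace through this code step by step.

Initialize: acc = 0
Entering loop: for j in range(3):

After execution: acc = 12
12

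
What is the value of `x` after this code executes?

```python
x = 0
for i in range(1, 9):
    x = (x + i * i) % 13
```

Let's trace through this code step by step.

Initialize: x = 0
Entering loop: for i in range(1, 9):

After execution: x = 9
9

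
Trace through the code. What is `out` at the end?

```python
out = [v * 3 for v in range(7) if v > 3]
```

Let's trace through this code step by step.

Initialize: out = [v * 3 for v in range(7) if v > 3]

After execution: out = [12, 15, 18]
[12, 15, 18]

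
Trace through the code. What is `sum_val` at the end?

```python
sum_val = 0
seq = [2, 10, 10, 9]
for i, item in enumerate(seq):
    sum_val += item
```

Let's trace through this code step by step.

Initialize: sum_val = 0
Initialize: seq = [2, 10, 10, 9]
Entering loop: for i, item in enumerate(seq):

After execution: sum_val = 31
31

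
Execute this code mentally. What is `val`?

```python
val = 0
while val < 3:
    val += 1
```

Let's trace through this code step by step.

Initialize: val = 0
Entering loop: while val < 3:

After execution: val = 3
3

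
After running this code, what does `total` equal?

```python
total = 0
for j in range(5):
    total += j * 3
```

Let's trace through this code step by step.

Initialize: total = 0
Entering loop: for j in range(5):

After execution: total = 30
30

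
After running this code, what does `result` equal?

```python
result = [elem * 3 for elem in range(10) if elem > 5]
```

Let's trace through this code step by step.

Initialize: result = [elem * 3 for elem in range(10) if elem > 5]

After execution: result = [18, 21, 24, 27]
[18, 21, 24, 27]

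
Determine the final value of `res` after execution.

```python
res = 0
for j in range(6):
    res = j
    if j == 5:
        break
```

Let's trace through this code step by step.

Initialize: res = 0
Entering loop: for j in range(6):

After execution: res = 5
5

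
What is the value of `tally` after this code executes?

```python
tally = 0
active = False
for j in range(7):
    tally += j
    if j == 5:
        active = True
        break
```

Let's trace through this code step by step.

Initialize: tally = 0
Initialize: active = False
Entering loop: for j in range(7):

After execution: tally = 15
15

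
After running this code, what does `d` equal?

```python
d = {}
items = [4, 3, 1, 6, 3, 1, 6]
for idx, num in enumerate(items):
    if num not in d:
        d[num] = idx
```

Let's trace through this code step by step.

Initialize: d = {}
Initialize: items = [4, 3, 1, 6, 3, 1, 6]
Entering loop: for idx, num in enumerate(items):

After execution: d = {4: 0, 3: 1, 1: 2, 6: 3}
{4: 0, 3: 1, 1: 2, 6: 3}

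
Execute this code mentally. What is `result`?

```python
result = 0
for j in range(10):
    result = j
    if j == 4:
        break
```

Let's trace through this code step by step.

Initialize: result = 0
Entering loop: for j in range(10):

After execution: result = 4
4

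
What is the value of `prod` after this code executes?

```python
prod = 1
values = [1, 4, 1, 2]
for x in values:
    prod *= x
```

Let's trace through this code step by step.

Initialize: prod = 1
Initialize: values = [1, 4, 1, 2]
Entering loop: for x in values:

After execution: prod = 8
8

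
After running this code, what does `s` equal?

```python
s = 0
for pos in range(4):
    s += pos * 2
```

Let's trace through this code step by step.

Initialize: s = 0
Entering loop: for pos in range(4):

After execution: s = 12
12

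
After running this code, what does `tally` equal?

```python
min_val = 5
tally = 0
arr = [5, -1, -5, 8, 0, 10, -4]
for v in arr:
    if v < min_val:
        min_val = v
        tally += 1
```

Let's trace through this code step by step.

Initialize: min_val = 5
Initialize: tally = 0
Initialize: arr = [5, -1, -5, 8, 0, 10, -4]
Entering loop: for v in arr:

After execution: tally = 2
2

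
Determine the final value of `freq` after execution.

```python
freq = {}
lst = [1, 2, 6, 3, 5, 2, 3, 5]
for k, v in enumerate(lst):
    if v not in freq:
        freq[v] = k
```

Let's trace through this code step by step.

Initialize: freq = {}
Initialize: lst = [1, 2, 6, 3, 5, 2, 3, 5]
Entering loop: for k, v in enumerate(lst):

After execution: freq = {1: 0, 2: 1, 6: 2, 3: 3, 5: 4}
{1: 0, 2: 1, 6: 2, 3: 3, 5: 4}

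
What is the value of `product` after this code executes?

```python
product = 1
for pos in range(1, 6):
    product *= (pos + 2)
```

Let's trace through this code step by step.

Initialize: product = 1
Entering loop: for pos in range(1, 6):

After execution: product = 2520
2520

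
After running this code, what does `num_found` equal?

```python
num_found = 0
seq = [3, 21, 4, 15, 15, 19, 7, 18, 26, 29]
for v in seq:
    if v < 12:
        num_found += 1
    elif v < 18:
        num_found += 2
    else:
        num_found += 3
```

Let's trace through this code step by step.

Initialize: num_found = 0
Initialize: seq = [3, 21, 4, 15, 15, 19, 7, 18, 26, 29]
Entering loop: for v in seq:

After execution: num_found = 22
22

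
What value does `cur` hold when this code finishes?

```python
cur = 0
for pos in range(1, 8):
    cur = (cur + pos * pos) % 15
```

Let's trace through this code step by step.

Initialize: cur = 0
Entering loop: for pos in range(1, 8):

After execution: cur = 5
5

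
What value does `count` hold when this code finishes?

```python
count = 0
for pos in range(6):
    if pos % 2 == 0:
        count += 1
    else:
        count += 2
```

Let's trace through this code step by step.

Initialize: count = 0
Entering loop: for pos in range(6):

After execution: count = 9
9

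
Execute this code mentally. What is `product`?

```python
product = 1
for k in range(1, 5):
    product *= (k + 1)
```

Let's trace through this code step by step.

Initialize: product = 1
Entering loop: for k in range(1, 5):

After execution: product = 120
120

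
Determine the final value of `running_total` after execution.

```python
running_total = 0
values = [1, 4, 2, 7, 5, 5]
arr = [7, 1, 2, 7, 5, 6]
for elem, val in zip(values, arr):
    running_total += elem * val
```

Let's trace through this code step by step.

Initialize: running_total = 0
Initialize: values = [1, 4, 2, 7, 5, 5]
Initialize: arr = [7, 1, 2, 7, 5, 6]
Entering loop: for elem, val in zip(values, arr):

After execution: running_total = 119
119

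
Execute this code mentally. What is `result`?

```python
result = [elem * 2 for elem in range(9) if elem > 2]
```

Let's trace through this code step by step.

Initialize: result = [elem * 2 for elem in range(9) if elem > 2]

After execution: result = [6, 8, 10, 12, 14, 16]
[6, 8, 10, 12, 14, 16]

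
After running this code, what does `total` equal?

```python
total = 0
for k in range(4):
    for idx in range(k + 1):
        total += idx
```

Let's trace through this code step by step.

Initialize: total = 0
Entering loop: for k in range(4):

After execution: total = 10
10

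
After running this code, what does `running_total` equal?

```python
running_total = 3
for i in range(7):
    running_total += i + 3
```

Let's trace through this code step by step.

Initialize: running_total = 3
Entering loop: for i in range(7):

After execution: running_total = 45
45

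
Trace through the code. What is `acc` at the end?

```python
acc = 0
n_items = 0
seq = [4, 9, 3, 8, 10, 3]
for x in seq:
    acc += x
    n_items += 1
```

Let's trace through this code step by step.

Initialize: acc = 0
Initialize: n_items = 0
Initialize: seq = [4, 9, 3, 8, 10, 3]
Entering loop: for x in seq:

After execution: acc = 37
37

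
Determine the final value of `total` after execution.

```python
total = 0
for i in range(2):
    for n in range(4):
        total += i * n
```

Let's trace through this code step by step.

Initialize: total = 0
Entering loop: for i in range(2):

After execution: total = 6
6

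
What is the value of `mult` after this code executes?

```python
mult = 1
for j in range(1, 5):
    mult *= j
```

Let's trace through this code step by step.

Initialize: mult = 1
Entering loop: for j in range(1, 5):

After execution: mult = 24
24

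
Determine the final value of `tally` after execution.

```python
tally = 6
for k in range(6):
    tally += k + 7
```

Let's trace through this code step by step.

Initialize: tally = 6
Entering loop: for k in range(6):

After execution: tally = 63
63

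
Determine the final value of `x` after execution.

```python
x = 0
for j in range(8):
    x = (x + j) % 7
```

Let's trace through this code step by step.

Initialize: x = 0
Entering loop: for j in range(8):

After execution: x = 0
0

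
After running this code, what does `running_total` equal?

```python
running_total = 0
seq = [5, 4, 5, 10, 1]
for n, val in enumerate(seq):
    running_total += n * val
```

Let's trace through this code step by step.

Initialize: running_total = 0
Initialize: seq = [5, 4, 5, 10, 1]
Entering loop: for n, val in enumerate(seq):

After execution: running_total = 48
48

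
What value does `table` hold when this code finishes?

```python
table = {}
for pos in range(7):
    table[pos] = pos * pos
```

Let's trace through this code step by step.

Initialize: table = {}
Entering loop: for pos in range(7):

After execution: table = {0: 0, 1: 1, 2: 4, 3: 9, 4: 16, 5: 25, 6: 36}
{0: 0, 1: 1, 2: 4, 3: 9, 4: 16, 5: 25, 6: 36}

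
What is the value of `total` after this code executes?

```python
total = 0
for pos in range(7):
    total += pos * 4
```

Let's trace through this code step by step.

Initialize: total = 0
Entering loop: for pos in range(7):

After execution: total = 84
84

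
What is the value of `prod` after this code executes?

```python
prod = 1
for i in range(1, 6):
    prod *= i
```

Let's trace through this code step by step.

Initialize: prod = 1
Entering loop: for i in range(1, 6):

After execution: prod = 120
120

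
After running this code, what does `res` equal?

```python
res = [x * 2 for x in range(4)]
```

Let's trace through this code step by step.

Initialize: res = [x * 2 for x in range(4)]

After execution: res = [0, 2, 4, 6]
[0, 2, 4, 6]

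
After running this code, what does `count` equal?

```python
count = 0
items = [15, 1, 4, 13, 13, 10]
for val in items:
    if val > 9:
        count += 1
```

Let's trace through this code step by step.

Initialize: count = 0
Initialize: items = [15, 1, 4, 13, 13, 10]
Entering loop: for val in items:

After execution: count = 4
4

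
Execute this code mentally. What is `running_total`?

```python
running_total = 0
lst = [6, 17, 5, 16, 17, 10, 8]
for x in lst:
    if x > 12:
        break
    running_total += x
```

Let's trace through this code step by step.

Initialize: running_total = 0
Initialize: lst = [6, 17, 5, 16, 17, 10, 8]
Entering loop: for x in lst:

After execution: running_total = 6
6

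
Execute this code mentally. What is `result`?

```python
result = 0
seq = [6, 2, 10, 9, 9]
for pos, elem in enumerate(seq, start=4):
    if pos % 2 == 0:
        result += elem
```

Let's trace through this code step by step.

Initialize: result = 0
Initialize: seq = [6, 2, 10, 9, 9]
Entering loop: for pos, elem in enumerate(seq, start=4):

After execution: result = 25
25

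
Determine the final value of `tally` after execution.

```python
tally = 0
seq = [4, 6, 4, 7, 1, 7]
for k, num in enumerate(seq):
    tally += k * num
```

Let's trace through this code step by step.

Initialize: tally = 0
Initialize: seq = [4, 6, 4, 7, 1, 7]
Entering loop: for k, num in enumerate(seq):

After execution: tally = 74
74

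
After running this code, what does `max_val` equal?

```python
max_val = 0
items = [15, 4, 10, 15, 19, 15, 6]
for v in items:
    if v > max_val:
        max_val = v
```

Let's trace through this code step by step.

Initialize: max_val = 0
Initialize: items = [15, 4, 10, 15, 19, 15, 6]
Entering loop: for v in items:

After execution: max_val = 19
19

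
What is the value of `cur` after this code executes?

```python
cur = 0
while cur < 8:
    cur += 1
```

Let's trace through this code step by step.

Initialize: cur = 0
Entering loop: while cur < 8:

After execution: cur = 8
8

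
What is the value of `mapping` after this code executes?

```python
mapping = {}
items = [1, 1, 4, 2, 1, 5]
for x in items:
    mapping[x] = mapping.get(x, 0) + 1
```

Let's trace through this code step by step.

Initialize: mapping = {}
Initialize: items = [1, 1, 4, 2, 1, 5]
Entering loop: for x in items:

After execution: mapping = {1: 3, 4: 1, 2: 1, 5: 1}
{1: 3, 4: 1, 2: 1, 5: 1}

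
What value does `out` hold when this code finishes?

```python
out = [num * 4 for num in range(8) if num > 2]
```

Let's trace through this code step by step.

Initialize: out = [num * 4 for num in range(8) if num > 2]

After execution: out = [12, 16, 20, 24, 28]
[12, 16, 20, 24, 28]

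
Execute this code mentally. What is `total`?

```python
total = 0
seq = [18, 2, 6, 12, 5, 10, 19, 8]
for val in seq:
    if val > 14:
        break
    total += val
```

Let's trace through this code step by step.

Initialize: total = 0
Initialize: seq = [18, 2, 6, 12, 5, 10, 19, 8]
Entering loop: for val in seq:

After execution: total = 0
0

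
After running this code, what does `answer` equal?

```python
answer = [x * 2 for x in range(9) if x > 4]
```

Let's trace through this code step by step.

Initialize: answer = [x * 2 for x in range(9) if x > 4]

After execution: answer = [10, 12, 14, 16]
[10, 12, 14, 16]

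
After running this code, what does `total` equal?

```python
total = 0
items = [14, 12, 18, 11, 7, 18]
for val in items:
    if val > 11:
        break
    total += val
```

Let's trace through this code step by step.

Initialize: total = 0
Initialize: items = [14, 12, 18, 11, 7, 18]
Entering loop: for val in items:

After execution: total = 0
0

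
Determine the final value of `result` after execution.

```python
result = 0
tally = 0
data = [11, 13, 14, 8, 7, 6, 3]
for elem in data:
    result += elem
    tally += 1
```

Let's trace through this code step by step.

Initialize: result = 0
Initialize: tally = 0
Initialize: data = [11, 13, 14, 8, 7, 6, 3]
Entering loop: for elem in data:

After execution: result = 62
62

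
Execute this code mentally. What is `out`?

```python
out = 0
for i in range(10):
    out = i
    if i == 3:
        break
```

Let's trace through this code step by step.

Initialize: out = 0
Entering loop: for i in range(10):

After execution: out = 3
3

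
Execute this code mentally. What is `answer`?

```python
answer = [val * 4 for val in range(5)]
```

Let's trace through this code step by step.

Initialize: answer = [val * 4 for val in range(5)]

After execution: answer = [0, 4, 8, 12, 16]
[0, 4, 8, 12, 16]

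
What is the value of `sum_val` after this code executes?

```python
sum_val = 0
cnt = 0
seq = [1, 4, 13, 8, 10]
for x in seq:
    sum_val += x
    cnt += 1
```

Let's trace through this code step by step.

Initialize: sum_val = 0
Initialize: cnt = 0
Initialize: seq = [1, 4, 13, 8, 10]
Entering loop: for x in seq:

After execution: sum_val = 36
36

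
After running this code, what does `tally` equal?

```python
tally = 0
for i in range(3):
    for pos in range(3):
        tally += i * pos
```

Let's trace through this code step by step.

Initialize: tally = 0
Entering loop: for i in range(3):

After execution: tally = 9
9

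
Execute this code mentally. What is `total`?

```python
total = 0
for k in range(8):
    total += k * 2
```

Let's trace through this code step by step.

Initialize: total = 0
Entering loop: for k in range(8):

After execution: total = 56
56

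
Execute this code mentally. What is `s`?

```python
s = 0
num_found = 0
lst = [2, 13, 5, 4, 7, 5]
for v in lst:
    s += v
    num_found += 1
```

Let's trace through this code step by step.

Initialize: s = 0
Initialize: num_found = 0
Initialize: lst = [2, 13, 5, 4, 7, 5]
Entering loop: for v in lst:

After execution: s = 36
36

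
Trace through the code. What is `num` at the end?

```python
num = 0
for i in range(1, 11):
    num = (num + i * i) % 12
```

Let's trace through this code step by step.

Initialize: num = 0
Entering loop: for i in range(1, 11):

After execution: num = 1
1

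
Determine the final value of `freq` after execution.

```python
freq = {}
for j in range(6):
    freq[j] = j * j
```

Let's trace through this code step by step.

Initialize: freq = {}
Entering loop: for j in range(6):

After execution: freq = {0: 0, 1: 1, 2: 4, 3: 9, 4: 16, 5: 25}
{0: 0, 1: 1, 2: 4, 3: 9, 4: 16, 5: 25}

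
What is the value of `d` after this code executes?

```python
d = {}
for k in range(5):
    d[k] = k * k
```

Let's trace through this code step by step.

Initialize: d = {}
Entering loop: for k in range(5):

After execution: d = {0: 0, 1: 1, 2: 4, 3: 9, 4: 16}
{0: 0, 1: 1, 2: 4, 3: 9, 4: 16}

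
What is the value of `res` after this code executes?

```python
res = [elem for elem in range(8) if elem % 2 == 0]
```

Let's trace through this code step by step.

Initialize: res = [elem for elem in range(8) if elem % 2 == 0]

After execution: res = [0, 2, 4, 6]
[0, 2, 4, 6]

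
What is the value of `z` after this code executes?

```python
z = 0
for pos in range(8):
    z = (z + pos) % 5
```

Let's trace through this code step by step.

Initialize: z = 0
Entering loop: for pos in range(8):

After execution: z = 3
3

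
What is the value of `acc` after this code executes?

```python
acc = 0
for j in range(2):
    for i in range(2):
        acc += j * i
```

Let's trace through this code step by step.

Initialize: acc = 0
Entering loop: for j in range(2):

After execution: acc = 1
1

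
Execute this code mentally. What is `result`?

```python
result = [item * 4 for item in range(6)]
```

Let's trace through this code step by step.

Initialize: result = [item * 4 for item in range(6)]

After execution: result = [0, 4, 8, 12, 16, 20]
[0, 4, 8, 12, 16, 20]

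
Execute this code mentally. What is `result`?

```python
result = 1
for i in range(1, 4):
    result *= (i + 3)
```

Let's trace through this code step by step.

Initialize: result = 1
Entering loop: for i in range(1, 4):

After execution: result = 120
120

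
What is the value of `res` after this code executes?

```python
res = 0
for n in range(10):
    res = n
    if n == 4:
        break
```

Let's trace through this code step by step.

Initialize: res = 0
Entering loop: for n in range(10):

After execution: res = 4
4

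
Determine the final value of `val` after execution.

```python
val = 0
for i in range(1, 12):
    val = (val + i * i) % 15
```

Let's trace through this code step by step.

Initialize: val = 0
Entering loop: for i in range(1, 12):

After execution: val = 11
11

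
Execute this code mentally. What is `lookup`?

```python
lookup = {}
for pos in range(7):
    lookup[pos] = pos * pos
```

Let's trace through this code step by step.

Initialize: lookup = {}
Entering loop: for pos in range(7):

After execution: lookup = {0: 0, 1: 1, 2: 4, 3: 9, 4: 16, 5: 25, 6: 36}
{0: 0, 1: 1, 2: 4, 3: 9, 4: 16, 5: 25, 6: 36}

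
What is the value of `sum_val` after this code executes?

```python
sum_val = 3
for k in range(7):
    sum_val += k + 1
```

Let's trace through this code step by step.

Initialize: sum_val = 3
Entering loop: for k in range(7):

After execution: sum_val = 31
31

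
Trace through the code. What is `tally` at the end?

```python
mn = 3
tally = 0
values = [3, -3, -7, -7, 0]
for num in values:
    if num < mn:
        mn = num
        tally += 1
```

Let's trace through this code step by step.

Initialize: mn = 3
Initialize: tally = 0
Initialize: values = [3, -3, -7, -7, 0]
Entering loop: for num in values:

After execution: tally = 2
2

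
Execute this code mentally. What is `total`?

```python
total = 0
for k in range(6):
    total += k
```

Let's trace through this code step by step.

Initialize: total = 0
Entering loop: for k in range(6):

After execution: total = 15
15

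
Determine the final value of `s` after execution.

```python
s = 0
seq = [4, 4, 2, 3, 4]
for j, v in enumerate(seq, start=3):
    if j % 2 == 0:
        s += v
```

Let's trace through this code step by step.

Initialize: s = 0
Initialize: seq = [4, 4, 2, 3, 4]
Entering loop: for j, v in enumerate(seq, start=3):

After execution: s = 7
7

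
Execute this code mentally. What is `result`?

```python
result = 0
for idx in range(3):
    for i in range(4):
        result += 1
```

Let's trace through this code step by step.

Initialize: result = 0
Entering loop: for idx in range(3):

After execution: result = 12
12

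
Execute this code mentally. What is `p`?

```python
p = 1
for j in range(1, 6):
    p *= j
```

Let's trace through this code step by step.

Initialize: p = 1
Entering loop: for j in range(1, 6):

After execution: p = 120
120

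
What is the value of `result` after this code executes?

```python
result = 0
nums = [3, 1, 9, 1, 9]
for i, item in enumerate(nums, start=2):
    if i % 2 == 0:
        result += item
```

Let's trace through this code step by step.

Initialize: result = 0
Initialize: nums = [3, 1, 9, 1, 9]
Entering loop: for i, item in enumerate(nums, start=2):

After execution: result = 21
21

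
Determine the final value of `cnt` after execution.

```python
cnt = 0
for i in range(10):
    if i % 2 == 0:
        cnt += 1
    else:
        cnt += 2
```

Let's trace through this code step by step.

Initialize: cnt = 0
Entering loop: for i in range(10):

After execution: cnt = 15
15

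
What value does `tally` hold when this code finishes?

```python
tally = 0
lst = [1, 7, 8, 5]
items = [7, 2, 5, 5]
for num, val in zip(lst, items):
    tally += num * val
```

Let's trace through this code step by step.

Initialize: tally = 0
Initialize: lst = [1, 7, 8, 5]
Initialize: items = [7, 2, 5, 5]
Entering loop: for num, val in zip(lst, items):

After execution: tally = 86
86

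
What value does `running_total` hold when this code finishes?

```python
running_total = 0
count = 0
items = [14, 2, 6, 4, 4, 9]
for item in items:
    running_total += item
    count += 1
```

Let's trace through this code step by step.

Initialize: running_total = 0
Initialize: count = 0
Initialize: items = [14, 2, 6, 4, 4, 9]
Entering loop: for item in items:

After execution: running_total = 39
39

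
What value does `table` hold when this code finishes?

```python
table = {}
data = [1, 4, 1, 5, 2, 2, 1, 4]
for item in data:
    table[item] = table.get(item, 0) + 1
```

Let's trace through this code step by step.

Initialize: table = {}
Initialize: data = [1, 4, 1, 5, 2, 2, 1, 4]
Entering loop: for item in data:

After execution: table = {1: 3, 4: 2, 5: 1, 2: 2}
{1: 3, 4: 2, 5: 1, 2: 2}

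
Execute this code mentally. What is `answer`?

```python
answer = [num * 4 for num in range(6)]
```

Let's trace through this code step by step.

Initialize: answer = [num * 4 for num in range(6)]

After execution: answer = [0, 4, 8, 12, 16, 20]
[0, 4, 8, 12, 16, 20]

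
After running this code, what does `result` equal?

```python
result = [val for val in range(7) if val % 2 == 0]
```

Let's trace through this code step by step.

Initialize: result = [val for val in range(7) if val % 2 == 0]

After execution: result = [0, 2, 4, 6]
[0, 2, 4, 6]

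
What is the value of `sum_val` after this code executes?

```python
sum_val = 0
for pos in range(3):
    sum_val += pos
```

Let's trace through this code step by step.

Initialize: sum_val = 0
Entering loop: for pos in range(3):

After execution: sum_val = 3
3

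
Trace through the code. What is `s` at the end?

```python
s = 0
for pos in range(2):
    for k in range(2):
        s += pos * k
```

Let's trace through this code step by step.

Initialize: s = 0
Entering loop: for pos in range(2):

After execution: s = 1
1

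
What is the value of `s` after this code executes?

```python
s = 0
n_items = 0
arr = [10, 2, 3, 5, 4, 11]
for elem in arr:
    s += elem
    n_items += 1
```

Let's trace through this code step by step.

Initialize: s = 0
Initialize: n_items = 0
Initialize: arr = [10, 2, 3, 5, 4, 11]
Entering loop: for elem in arr:

After execution: s = 35
35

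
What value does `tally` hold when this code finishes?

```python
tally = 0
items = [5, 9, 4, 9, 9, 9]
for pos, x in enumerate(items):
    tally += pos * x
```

Let's trace through this code step by step.

Initialize: tally = 0
Initialize: items = [5, 9, 4, 9, 9, 9]
Entering loop: for pos, x in enumerate(items):

After execution: tally = 125
125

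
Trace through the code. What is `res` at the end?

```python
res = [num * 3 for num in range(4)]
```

Let's trace through this code step by step.

Initialize: res = [num * 3 for num in range(4)]

After execution: res = [0, 3, 6, 9]
[0, 3, 6, 9]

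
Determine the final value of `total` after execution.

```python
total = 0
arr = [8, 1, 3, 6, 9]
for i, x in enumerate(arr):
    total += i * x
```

Let's trace through this code step by step.

Initialize: total = 0
Initialize: arr = [8, 1, 3, 6, 9]
Entering loop: for i, x in enumerate(arr):

After execution: total = 61
61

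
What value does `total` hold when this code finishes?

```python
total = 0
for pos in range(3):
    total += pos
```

Let's trace through this code step by step.

Initialize: total = 0
Entering loop: for pos in range(3):

After execution: total = 3
3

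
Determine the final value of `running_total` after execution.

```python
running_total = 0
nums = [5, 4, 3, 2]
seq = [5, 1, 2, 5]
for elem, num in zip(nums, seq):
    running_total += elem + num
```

Let's trace through this code step by step.

Initialize: running_total = 0
Initialize: nums = [5, 4, 3, 2]
Initialize: seq = [5, 1, 2, 5]
Entering loop: for elem, num in zip(nums, seq):

After execution: running_total = 27
27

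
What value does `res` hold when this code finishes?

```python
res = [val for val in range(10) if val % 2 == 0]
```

Let's trace through this code step by step.

Initialize: res = [val for val in range(10) if val % 2 == 0]

After execution: res = [0, 2, 4, 6, 8]
[0, 2, 4, 6, 8]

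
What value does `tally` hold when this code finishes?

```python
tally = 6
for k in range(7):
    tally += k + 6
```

Let's trace through this code step by step.

Initialize: tally = 6
Entering loop: for k in range(7):

After execution: tally = 69
69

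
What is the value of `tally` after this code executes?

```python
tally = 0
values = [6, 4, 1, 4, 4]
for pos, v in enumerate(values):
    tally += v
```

Let's trace through this code step by step.

Initialize: tally = 0
Initialize: values = [6, 4, 1, 4, 4]
Entering loop: for pos, v in enumerate(values):

After execution: tally = 19
19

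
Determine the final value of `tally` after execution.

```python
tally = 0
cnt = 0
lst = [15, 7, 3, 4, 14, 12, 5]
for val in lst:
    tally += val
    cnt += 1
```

Let's trace through this code step by step.

Initialize: tally = 0
Initialize: cnt = 0
Initialize: lst = [15, 7, 3, 4, 14, 12, 5]
Entering loop: for val in lst:

After execution: tally = 60
60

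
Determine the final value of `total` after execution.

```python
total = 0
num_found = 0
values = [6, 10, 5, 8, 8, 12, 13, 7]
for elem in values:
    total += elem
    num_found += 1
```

Let's trace through this code step by step.

Initialize: total = 0
Initialize: num_found = 0
Initialize: values = [6, 10, 5, 8, 8, 12, 13, 7]
Entering loop: for elem in values:

After execution: total = 69
69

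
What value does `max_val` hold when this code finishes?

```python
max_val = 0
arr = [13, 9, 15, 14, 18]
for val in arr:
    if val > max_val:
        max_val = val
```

Let's trace through this code step by step.

Initialize: max_val = 0
Initialize: arr = [13, 9, 15, 14, 18]
Entering loop: for val in arr:

After execution: max_val = 18
18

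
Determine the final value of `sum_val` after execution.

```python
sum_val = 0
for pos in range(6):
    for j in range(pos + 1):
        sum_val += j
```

Let's trace through this code step by step.

Initialize: sum_val = 0
Entering loop: for pos in range(6):

After execution: sum_val = 35
35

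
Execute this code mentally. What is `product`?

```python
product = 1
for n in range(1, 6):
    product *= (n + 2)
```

Let's trace through this code step by step.

Initialize: product = 1
Entering loop: for n in range(1, 6):

After execution: product = 2520
2520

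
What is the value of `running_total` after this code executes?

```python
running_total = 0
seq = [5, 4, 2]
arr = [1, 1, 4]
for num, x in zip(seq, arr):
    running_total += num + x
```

Let's trace through this code step by step.

Initialize: running_total = 0
Initialize: seq = [5, 4, 2]
Initialize: arr = [1, 1, 4]
Entering loop: for num, x in zip(seq, arr):

After execution: running_total = 17
17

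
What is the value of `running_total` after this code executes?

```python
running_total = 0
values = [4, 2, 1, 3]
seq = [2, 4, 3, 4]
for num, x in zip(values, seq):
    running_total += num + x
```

Let's trace through this code step by step.

Initialize: running_total = 0
Initialize: values = [4, 2, 1, 3]
Initialize: seq = [2, 4, 3, 4]
Entering loop: for num, x in zip(values, seq):

After execution: running_total = 23
23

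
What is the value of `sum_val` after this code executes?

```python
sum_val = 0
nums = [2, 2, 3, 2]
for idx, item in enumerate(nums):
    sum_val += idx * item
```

Let's trace through this code step by step.

Initialize: sum_val = 0
Initialize: nums = [2, 2, 3, 2]
Entering loop: for idx, item in enumerate(nums):

After execution: sum_val = 14
14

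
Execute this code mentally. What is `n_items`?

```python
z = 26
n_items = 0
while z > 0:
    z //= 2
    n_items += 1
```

Let's trace through this code step by step.

Initialize: z = 26
Initialize: n_items = 0
Entering loop: while z > 0:

After execution: n_items = 5
5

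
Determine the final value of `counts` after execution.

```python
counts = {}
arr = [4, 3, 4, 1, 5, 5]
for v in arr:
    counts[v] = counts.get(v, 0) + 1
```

Let's trace through this code step by step.

Initialize: counts = {}
Initialize: arr = [4, 3, 4, 1, 5, 5]
Entering loop: for v in arr:

After execution: counts = {4: 2, 3: 1, 1: 1, 5: 2}
{4: 2, 3: 1, 1: 1, 5: 2}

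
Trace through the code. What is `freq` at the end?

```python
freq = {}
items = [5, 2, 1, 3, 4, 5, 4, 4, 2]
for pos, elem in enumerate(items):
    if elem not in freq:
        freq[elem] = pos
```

Let's trace through this code step by step.

Initialize: freq = {}
Initialize: items = [5, 2, 1, 3, 4, 5, 4, 4, 2]
Entering loop: for pos, elem in enumerate(items):

After execution: freq = {5: 0, 2: 1, 1: 2, 3: 3, 4: 4}
{5: 0, 2: 1, 1: 2, 3: 3, 4: 4}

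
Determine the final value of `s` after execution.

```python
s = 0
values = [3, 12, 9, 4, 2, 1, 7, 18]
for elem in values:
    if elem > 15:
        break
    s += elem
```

Let's trace through this code step by step.

Initialize: s = 0
Initialize: values = [3, 12, 9, 4, 2, 1, 7, 18]
Entering loop: for elem in values:

After execution: s = 38
38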